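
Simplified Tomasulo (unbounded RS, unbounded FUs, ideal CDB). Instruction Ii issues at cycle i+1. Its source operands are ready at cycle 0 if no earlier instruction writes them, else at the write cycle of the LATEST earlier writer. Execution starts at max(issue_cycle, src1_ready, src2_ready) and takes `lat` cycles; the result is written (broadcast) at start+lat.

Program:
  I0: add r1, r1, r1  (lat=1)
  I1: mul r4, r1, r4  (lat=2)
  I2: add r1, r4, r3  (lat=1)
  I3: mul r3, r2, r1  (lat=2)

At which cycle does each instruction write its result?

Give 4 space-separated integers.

I0 add r1: issue@1 deps=(None,None) exec_start@1 write@2
I1 mul r4: issue@2 deps=(0,None) exec_start@2 write@4
I2 add r1: issue@3 deps=(1,None) exec_start@4 write@5
I3 mul r3: issue@4 deps=(None,2) exec_start@5 write@7

Answer: 2 4 5 7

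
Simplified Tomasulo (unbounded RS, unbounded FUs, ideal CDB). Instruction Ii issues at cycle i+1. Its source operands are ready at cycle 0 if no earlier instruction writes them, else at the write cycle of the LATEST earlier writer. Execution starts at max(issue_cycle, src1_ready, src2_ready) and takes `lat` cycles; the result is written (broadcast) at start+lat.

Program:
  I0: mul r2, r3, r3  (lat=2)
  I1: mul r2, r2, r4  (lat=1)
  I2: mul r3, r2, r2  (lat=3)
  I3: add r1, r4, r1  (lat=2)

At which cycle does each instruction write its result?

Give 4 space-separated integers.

I0 mul r2: issue@1 deps=(None,None) exec_start@1 write@3
I1 mul r2: issue@2 deps=(0,None) exec_start@3 write@4
I2 mul r3: issue@3 deps=(1,1) exec_start@4 write@7
I3 add r1: issue@4 deps=(None,None) exec_start@4 write@6

Answer: 3 4 7 6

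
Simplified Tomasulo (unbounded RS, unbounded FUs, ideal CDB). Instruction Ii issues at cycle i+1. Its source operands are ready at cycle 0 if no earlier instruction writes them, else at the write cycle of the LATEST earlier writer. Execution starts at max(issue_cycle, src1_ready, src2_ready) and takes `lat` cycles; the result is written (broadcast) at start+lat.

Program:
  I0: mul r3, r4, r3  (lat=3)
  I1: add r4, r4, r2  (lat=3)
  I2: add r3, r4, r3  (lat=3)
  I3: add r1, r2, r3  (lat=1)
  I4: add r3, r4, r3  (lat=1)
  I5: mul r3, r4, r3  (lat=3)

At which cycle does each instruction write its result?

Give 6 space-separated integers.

Answer: 4 5 8 9 9 12

Derivation:
I0 mul r3: issue@1 deps=(None,None) exec_start@1 write@4
I1 add r4: issue@2 deps=(None,None) exec_start@2 write@5
I2 add r3: issue@3 deps=(1,0) exec_start@5 write@8
I3 add r1: issue@4 deps=(None,2) exec_start@8 write@9
I4 add r3: issue@5 deps=(1,2) exec_start@8 write@9
I5 mul r3: issue@6 deps=(1,4) exec_start@9 write@12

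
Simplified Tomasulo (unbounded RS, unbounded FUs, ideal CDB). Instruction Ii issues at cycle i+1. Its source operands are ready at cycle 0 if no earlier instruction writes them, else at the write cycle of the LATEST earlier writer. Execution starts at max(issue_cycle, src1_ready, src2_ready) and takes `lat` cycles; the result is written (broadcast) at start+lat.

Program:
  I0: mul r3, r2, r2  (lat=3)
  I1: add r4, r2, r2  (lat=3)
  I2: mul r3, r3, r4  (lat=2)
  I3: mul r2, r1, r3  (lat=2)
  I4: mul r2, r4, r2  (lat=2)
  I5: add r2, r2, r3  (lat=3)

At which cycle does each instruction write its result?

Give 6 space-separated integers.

I0 mul r3: issue@1 deps=(None,None) exec_start@1 write@4
I1 add r4: issue@2 deps=(None,None) exec_start@2 write@5
I2 mul r3: issue@3 deps=(0,1) exec_start@5 write@7
I3 mul r2: issue@4 deps=(None,2) exec_start@7 write@9
I4 mul r2: issue@5 deps=(1,3) exec_start@9 write@11
I5 add r2: issue@6 deps=(4,2) exec_start@11 write@14

Answer: 4 5 7 9 11 14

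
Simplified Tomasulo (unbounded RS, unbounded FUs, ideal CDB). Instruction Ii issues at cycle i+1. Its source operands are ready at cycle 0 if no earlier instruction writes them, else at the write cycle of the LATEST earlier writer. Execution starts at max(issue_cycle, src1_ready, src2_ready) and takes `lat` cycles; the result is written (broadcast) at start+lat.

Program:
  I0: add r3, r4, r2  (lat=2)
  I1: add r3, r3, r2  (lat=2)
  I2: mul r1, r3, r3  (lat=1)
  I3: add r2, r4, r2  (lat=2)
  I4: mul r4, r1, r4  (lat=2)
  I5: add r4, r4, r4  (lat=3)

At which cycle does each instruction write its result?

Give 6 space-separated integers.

Answer: 3 5 6 6 8 11

Derivation:
I0 add r3: issue@1 deps=(None,None) exec_start@1 write@3
I1 add r3: issue@2 deps=(0,None) exec_start@3 write@5
I2 mul r1: issue@3 deps=(1,1) exec_start@5 write@6
I3 add r2: issue@4 deps=(None,None) exec_start@4 write@6
I4 mul r4: issue@5 deps=(2,None) exec_start@6 write@8
I5 add r4: issue@6 deps=(4,4) exec_start@8 write@11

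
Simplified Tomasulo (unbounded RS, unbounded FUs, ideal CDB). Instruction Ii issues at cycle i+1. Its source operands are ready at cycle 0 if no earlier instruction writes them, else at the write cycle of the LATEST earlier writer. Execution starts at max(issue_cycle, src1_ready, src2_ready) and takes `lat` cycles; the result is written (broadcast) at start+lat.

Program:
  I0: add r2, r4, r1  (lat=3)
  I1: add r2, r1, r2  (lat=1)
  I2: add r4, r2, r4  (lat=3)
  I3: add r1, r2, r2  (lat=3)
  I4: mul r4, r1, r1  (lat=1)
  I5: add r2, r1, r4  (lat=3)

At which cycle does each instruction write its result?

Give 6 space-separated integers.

I0 add r2: issue@1 deps=(None,None) exec_start@1 write@4
I1 add r2: issue@2 deps=(None,0) exec_start@4 write@5
I2 add r4: issue@3 deps=(1,None) exec_start@5 write@8
I3 add r1: issue@4 deps=(1,1) exec_start@5 write@8
I4 mul r4: issue@5 deps=(3,3) exec_start@8 write@9
I5 add r2: issue@6 deps=(3,4) exec_start@9 write@12

Answer: 4 5 8 8 9 12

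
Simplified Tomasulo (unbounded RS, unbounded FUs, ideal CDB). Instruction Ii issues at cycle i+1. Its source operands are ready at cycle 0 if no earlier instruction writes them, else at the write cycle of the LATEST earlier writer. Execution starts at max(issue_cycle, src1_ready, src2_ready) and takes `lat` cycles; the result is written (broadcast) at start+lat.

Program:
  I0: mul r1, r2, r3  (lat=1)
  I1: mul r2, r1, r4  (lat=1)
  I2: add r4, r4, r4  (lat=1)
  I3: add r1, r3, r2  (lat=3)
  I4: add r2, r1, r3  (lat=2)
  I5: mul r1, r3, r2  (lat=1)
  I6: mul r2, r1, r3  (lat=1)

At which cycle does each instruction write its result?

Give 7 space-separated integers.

I0 mul r1: issue@1 deps=(None,None) exec_start@1 write@2
I1 mul r2: issue@2 deps=(0,None) exec_start@2 write@3
I2 add r4: issue@3 deps=(None,None) exec_start@3 write@4
I3 add r1: issue@4 deps=(None,1) exec_start@4 write@7
I4 add r2: issue@5 deps=(3,None) exec_start@7 write@9
I5 mul r1: issue@6 deps=(None,4) exec_start@9 write@10
I6 mul r2: issue@7 deps=(5,None) exec_start@10 write@11

Answer: 2 3 4 7 9 10 11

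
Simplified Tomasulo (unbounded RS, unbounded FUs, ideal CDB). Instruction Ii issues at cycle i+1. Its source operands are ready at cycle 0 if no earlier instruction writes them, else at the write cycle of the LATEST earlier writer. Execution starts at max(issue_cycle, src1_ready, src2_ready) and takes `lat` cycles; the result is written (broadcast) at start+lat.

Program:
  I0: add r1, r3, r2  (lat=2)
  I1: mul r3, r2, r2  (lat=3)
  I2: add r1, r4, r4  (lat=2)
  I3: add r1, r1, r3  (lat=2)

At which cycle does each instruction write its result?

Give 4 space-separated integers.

Answer: 3 5 5 7

Derivation:
I0 add r1: issue@1 deps=(None,None) exec_start@1 write@3
I1 mul r3: issue@2 deps=(None,None) exec_start@2 write@5
I2 add r1: issue@3 deps=(None,None) exec_start@3 write@5
I3 add r1: issue@4 deps=(2,1) exec_start@5 write@7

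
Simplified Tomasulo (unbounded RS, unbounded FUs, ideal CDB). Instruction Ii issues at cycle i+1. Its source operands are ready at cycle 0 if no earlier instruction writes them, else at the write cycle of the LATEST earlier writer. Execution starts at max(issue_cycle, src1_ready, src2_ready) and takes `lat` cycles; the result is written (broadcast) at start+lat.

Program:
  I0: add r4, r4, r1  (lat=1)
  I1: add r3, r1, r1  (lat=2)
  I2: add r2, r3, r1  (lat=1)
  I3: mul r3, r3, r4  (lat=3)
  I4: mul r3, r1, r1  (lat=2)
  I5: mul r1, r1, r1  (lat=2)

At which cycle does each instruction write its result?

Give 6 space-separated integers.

Answer: 2 4 5 7 7 8

Derivation:
I0 add r4: issue@1 deps=(None,None) exec_start@1 write@2
I1 add r3: issue@2 deps=(None,None) exec_start@2 write@4
I2 add r2: issue@3 deps=(1,None) exec_start@4 write@5
I3 mul r3: issue@4 deps=(1,0) exec_start@4 write@7
I4 mul r3: issue@5 deps=(None,None) exec_start@5 write@7
I5 mul r1: issue@6 deps=(None,None) exec_start@6 write@8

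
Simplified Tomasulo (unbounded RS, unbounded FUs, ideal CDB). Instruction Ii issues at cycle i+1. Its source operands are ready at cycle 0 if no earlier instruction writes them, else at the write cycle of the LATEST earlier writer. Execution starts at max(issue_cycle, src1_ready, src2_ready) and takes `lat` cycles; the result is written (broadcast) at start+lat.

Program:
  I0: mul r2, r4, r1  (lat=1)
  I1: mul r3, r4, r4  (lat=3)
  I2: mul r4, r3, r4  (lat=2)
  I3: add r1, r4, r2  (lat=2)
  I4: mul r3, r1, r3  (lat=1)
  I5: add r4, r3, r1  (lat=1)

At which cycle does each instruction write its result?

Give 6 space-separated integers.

Answer: 2 5 7 9 10 11

Derivation:
I0 mul r2: issue@1 deps=(None,None) exec_start@1 write@2
I1 mul r3: issue@2 deps=(None,None) exec_start@2 write@5
I2 mul r4: issue@3 deps=(1,None) exec_start@5 write@7
I3 add r1: issue@4 deps=(2,0) exec_start@7 write@9
I4 mul r3: issue@5 deps=(3,1) exec_start@9 write@10
I5 add r4: issue@6 deps=(4,3) exec_start@10 write@11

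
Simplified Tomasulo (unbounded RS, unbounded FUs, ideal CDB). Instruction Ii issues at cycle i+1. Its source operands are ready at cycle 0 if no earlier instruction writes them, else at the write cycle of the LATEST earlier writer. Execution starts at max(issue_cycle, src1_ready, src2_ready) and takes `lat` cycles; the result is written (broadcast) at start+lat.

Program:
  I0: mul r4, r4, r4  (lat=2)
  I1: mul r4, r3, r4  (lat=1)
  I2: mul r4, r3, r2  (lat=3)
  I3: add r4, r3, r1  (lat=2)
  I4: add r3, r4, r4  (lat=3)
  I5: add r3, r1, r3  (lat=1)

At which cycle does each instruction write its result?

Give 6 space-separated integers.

I0 mul r4: issue@1 deps=(None,None) exec_start@1 write@3
I1 mul r4: issue@2 deps=(None,0) exec_start@3 write@4
I2 mul r4: issue@3 deps=(None,None) exec_start@3 write@6
I3 add r4: issue@4 deps=(None,None) exec_start@4 write@6
I4 add r3: issue@5 deps=(3,3) exec_start@6 write@9
I5 add r3: issue@6 deps=(None,4) exec_start@9 write@10

Answer: 3 4 6 6 9 10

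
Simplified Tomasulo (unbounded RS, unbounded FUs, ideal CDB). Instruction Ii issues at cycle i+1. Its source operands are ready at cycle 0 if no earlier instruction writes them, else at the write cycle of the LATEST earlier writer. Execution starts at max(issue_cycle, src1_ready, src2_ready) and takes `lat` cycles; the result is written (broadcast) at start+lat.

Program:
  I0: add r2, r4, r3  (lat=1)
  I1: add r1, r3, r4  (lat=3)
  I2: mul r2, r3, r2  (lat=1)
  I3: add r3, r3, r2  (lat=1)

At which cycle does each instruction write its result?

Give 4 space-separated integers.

I0 add r2: issue@1 deps=(None,None) exec_start@1 write@2
I1 add r1: issue@2 deps=(None,None) exec_start@2 write@5
I2 mul r2: issue@3 deps=(None,0) exec_start@3 write@4
I3 add r3: issue@4 deps=(None,2) exec_start@4 write@5

Answer: 2 5 4 5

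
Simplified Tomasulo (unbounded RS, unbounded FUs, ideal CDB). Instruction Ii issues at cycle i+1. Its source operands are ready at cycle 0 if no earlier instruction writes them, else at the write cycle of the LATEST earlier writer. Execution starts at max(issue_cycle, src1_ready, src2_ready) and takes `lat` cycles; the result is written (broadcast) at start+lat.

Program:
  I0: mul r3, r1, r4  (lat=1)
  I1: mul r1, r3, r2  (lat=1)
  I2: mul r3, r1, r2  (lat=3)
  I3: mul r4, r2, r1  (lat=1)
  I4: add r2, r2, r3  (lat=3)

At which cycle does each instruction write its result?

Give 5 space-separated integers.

Answer: 2 3 6 5 9

Derivation:
I0 mul r3: issue@1 deps=(None,None) exec_start@1 write@2
I1 mul r1: issue@2 deps=(0,None) exec_start@2 write@3
I2 mul r3: issue@3 deps=(1,None) exec_start@3 write@6
I3 mul r4: issue@4 deps=(None,1) exec_start@4 write@5
I4 add r2: issue@5 deps=(None,2) exec_start@6 write@9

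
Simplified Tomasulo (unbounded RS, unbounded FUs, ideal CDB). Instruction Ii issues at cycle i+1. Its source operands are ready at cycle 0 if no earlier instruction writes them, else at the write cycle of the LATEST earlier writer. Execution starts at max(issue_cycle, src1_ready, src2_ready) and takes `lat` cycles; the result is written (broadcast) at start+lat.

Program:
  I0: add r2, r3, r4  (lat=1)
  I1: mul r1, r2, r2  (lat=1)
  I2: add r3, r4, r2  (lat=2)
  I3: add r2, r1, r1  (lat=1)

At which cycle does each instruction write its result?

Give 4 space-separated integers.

I0 add r2: issue@1 deps=(None,None) exec_start@1 write@2
I1 mul r1: issue@2 deps=(0,0) exec_start@2 write@3
I2 add r3: issue@3 deps=(None,0) exec_start@3 write@5
I3 add r2: issue@4 deps=(1,1) exec_start@4 write@5

Answer: 2 3 5 5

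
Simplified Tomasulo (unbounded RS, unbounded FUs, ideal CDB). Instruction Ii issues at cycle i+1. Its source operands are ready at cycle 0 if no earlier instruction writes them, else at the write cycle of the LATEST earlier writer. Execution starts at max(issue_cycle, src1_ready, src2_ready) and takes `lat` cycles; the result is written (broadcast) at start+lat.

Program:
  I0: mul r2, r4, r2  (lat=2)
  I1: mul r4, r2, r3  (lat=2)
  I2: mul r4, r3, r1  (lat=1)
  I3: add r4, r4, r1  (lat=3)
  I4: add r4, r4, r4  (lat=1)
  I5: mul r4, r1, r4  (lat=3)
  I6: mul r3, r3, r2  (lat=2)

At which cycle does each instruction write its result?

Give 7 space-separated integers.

Answer: 3 5 4 7 8 11 9

Derivation:
I0 mul r2: issue@1 deps=(None,None) exec_start@1 write@3
I1 mul r4: issue@2 deps=(0,None) exec_start@3 write@5
I2 mul r4: issue@3 deps=(None,None) exec_start@3 write@4
I3 add r4: issue@4 deps=(2,None) exec_start@4 write@7
I4 add r4: issue@5 deps=(3,3) exec_start@7 write@8
I5 mul r4: issue@6 deps=(None,4) exec_start@8 write@11
I6 mul r3: issue@7 deps=(None,0) exec_start@7 write@9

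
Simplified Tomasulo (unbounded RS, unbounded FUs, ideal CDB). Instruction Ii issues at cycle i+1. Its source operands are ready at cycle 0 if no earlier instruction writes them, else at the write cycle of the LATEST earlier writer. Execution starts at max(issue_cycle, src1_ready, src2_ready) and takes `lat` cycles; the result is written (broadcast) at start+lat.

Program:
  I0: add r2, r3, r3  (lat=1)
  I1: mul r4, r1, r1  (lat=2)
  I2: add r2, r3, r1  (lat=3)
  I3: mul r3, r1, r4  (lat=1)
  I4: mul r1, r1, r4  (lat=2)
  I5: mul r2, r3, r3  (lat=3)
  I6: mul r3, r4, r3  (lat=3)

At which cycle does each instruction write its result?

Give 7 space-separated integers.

Answer: 2 4 6 5 7 9 10

Derivation:
I0 add r2: issue@1 deps=(None,None) exec_start@1 write@2
I1 mul r4: issue@2 deps=(None,None) exec_start@2 write@4
I2 add r2: issue@3 deps=(None,None) exec_start@3 write@6
I3 mul r3: issue@4 deps=(None,1) exec_start@4 write@5
I4 mul r1: issue@5 deps=(None,1) exec_start@5 write@7
I5 mul r2: issue@6 deps=(3,3) exec_start@6 write@9
I6 mul r3: issue@7 deps=(1,3) exec_start@7 write@10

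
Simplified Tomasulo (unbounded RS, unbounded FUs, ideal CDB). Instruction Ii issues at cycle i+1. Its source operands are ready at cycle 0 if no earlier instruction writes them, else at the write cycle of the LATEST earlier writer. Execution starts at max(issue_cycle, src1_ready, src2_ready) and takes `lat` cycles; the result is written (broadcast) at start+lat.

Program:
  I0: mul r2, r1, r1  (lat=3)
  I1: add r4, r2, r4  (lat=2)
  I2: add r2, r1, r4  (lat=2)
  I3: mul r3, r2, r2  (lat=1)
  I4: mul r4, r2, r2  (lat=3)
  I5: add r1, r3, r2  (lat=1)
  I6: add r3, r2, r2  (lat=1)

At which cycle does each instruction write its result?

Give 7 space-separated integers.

I0 mul r2: issue@1 deps=(None,None) exec_start@1 write@4
I1 add r4: issue@2 deps=(0,None) exec_start@4 write@6
I2 add r2: issue@3 deps=(None,1) exec_start@6 write@8
I3 mul r3: issue@4 deps=(2,2) exec_start@8 write@9
I4 mul r4: issue@5 deps=(2,2) exec_start@8 write@11
I5 add r1: issue@6 deps=(3,2) exec_start@9 write@10
I6 add r3: issue@7 deps=(2,2) exec_start@8 write@9

Answer: 4 6 8 9 11 10 9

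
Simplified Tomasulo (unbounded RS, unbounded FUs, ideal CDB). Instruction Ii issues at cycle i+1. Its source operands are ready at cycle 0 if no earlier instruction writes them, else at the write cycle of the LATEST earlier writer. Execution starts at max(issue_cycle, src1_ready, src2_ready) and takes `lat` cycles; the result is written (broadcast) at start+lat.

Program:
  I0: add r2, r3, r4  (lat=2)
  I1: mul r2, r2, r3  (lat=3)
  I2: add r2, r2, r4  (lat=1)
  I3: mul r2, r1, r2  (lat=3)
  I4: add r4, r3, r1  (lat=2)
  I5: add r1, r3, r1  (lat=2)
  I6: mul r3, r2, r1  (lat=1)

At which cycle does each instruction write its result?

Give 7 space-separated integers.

Answer: 3 6 7 10 7 8 11

Derivation:
I0 add r2: issue@1 deps=(None,None) exec_start@1 write@3
I1 mul r2: issue@2 deps=(0,None) exec_start@3 write@6
I2 add r2: issue@3 deps=(1,None) exec_start@6 write@7
I3 mul r2: issue@4 deps=(None,2) exec_start@7 write@10
I4 add r4: issue@5 deps=(None,None) exec_start@5 write@7
I5 add r1: issue@6 deps=(None,None) exec_start@6 write@8
I6 mul r3: issue@7 deps=(3,5) exec_start@10 write@11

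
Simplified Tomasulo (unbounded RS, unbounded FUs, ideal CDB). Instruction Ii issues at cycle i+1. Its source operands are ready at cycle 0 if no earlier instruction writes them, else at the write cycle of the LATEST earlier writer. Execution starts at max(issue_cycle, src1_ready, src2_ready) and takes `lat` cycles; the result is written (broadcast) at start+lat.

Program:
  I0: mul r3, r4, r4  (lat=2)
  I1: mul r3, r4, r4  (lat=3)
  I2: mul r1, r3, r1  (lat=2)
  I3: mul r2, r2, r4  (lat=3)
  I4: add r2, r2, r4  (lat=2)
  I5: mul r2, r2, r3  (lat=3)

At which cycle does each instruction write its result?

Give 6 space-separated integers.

Answer: 3 5 7 7 9 12

Derivation:
I0 mul r3: issue@1 deps=(None,None) exec_start@1 write@3
I1 mul r3: issue@2 deps=(None,None) exec_start@2 write@5
I2 mul r1: issue@3 deps=(1,None) exec_start@5 write@7
I3 mul r2: issue@4 deps=(None,None) exec_start@4 write@7
I4 add r2: issue@5 deps=(3,None) exec_start@7 write@9
I5 mul r2: issue@6 deps=(4,1) exec_start@9 write@12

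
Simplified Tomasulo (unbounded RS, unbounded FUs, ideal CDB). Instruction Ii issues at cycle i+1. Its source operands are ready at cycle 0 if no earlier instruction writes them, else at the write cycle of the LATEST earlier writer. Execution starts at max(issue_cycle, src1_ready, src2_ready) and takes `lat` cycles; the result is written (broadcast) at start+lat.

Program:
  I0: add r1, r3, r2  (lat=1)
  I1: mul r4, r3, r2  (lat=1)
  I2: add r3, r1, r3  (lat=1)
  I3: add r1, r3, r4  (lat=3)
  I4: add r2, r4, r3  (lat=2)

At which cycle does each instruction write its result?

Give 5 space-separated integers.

I0 add r1: issue@1 deps=(None,None) exec_start@1 write@2
I1 mul r4: issue@2 deps=(None,None) exec_start@2 write@3
I2 add r3: issue@3 deps=(0,None) exec_start@3 write@4
I3 add r1: issue@4 deps=(2,1) exec_start@4 write@7
I4 add r2: issue@5 deps=(1,2) exec_start@5 write@7

Answer: 2 3 4 7 7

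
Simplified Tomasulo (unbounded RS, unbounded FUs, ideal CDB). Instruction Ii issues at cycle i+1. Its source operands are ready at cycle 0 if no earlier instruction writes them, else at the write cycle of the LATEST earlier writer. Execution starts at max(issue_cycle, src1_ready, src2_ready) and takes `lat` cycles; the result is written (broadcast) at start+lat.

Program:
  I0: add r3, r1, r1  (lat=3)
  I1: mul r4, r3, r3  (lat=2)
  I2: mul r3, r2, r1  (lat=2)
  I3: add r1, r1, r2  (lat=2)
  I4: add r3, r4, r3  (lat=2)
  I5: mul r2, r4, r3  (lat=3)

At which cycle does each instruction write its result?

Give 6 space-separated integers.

Answer: 4 6 5 6 8 11

Derivation:
I0 add r3: issue@1 deps=(None,None) exec_start@1 write@4
I1 mul r4: issue@2 deps=(0,0) exec_start@4 write@6
I2 mul r3: issue@3 deps=(None,None) exec_start@3 write@5
I3 add r1: issue@4 deps=(None,None) exec_start@4 write@6
I4 add r3: issue@5 deps=(1,2) exec_start@6 write@8
I5 mul r2: issue@6 deps=(1,4) exec_start@8 write@11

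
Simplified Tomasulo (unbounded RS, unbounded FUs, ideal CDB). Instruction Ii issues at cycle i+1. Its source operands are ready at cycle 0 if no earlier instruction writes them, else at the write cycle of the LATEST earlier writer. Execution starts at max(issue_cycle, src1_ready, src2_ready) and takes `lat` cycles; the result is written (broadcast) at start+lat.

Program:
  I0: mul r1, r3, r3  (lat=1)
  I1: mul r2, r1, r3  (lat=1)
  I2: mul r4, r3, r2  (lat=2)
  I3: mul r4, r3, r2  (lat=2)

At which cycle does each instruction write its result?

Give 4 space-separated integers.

I0 mul r1: issue@1 deps=(None,None) exec_start@1 write@2
I1 mul r2: issue@2 deps=(0,None) exec_start@2 write@3
I2 mul r4: issue@3 deps=(None,1) exec_start@3 write@5
I3 mul r4: issue@4 deps=(None,1) exec_start@4 write@6

Answer: 2 3 5 6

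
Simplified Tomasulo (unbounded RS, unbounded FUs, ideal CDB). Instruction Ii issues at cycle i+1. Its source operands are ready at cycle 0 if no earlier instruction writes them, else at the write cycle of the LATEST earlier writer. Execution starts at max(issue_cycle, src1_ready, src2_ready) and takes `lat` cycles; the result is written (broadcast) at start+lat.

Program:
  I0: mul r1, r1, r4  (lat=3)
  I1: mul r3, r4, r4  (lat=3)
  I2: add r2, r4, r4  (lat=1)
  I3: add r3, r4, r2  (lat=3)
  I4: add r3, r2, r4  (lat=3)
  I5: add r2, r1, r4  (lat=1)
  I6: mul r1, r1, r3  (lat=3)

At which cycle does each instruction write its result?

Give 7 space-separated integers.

I0 mul r1: issue@1 deps=(None,None) exec_start@1 write@4
I1 mul r3: issue@2 deps=(None,None) exec_start@2 write@5
I2 add r2: issue@3 deps=(None,None) exec_start@3 write@4
I3 add r3: issue@4 deps=(None,2) exec_start@4 write@7
I4 add r3: issue@5 deps=(2,None) exec_start@5 write@8
I5 add r2: issue@6 deps=(0,None) exec_start@6 write@7
I6 mul r1: issue@7 deps=(0,4) exec_start@8 write@11

Answer: 4 5 4 7 8 7 11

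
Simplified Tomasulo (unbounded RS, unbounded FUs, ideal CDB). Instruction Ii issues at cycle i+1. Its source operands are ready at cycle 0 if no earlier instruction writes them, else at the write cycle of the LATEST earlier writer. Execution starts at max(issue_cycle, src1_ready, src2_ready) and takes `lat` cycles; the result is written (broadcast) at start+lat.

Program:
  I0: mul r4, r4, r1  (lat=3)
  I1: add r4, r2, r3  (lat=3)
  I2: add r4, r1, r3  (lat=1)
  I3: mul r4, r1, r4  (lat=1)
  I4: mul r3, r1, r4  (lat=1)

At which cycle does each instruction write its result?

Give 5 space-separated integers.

I0 mul r4: issue@1 deps=(None,None) exec_start@1 write@4
I1 add r4: issue@2 deps=(None,None) exec_start@2 write@5
I2 add r4: issue@3 deps=(None,None) exec_start@3 write@4
I3 mul r4: issue@4 deps=(None,2) exec_start@4 write@5
I4 mul r3: issue@5 deps=(None,3) exec_start@5 write@6

Answer: 4 5 4 5 6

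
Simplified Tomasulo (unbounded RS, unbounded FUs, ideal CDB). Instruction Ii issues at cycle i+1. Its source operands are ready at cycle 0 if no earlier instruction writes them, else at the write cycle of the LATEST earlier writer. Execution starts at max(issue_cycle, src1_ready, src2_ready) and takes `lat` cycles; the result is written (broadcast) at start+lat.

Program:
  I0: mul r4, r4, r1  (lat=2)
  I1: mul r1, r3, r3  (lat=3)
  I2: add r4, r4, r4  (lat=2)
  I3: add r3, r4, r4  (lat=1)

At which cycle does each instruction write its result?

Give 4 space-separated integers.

Answer: 3 5 5 6

Derivation:
I0 mul r4: issue@1 deps=(None,None) exec_start@1 write@3
I1 mul r1: issue@2 deps=(None,None) exec_start@2 write@5
I2 add r4: issue@3 deps=(0,0) exec_start@3 write@5
I3 add r3: issue@4 deps=(2,2) exec_start@5 write@6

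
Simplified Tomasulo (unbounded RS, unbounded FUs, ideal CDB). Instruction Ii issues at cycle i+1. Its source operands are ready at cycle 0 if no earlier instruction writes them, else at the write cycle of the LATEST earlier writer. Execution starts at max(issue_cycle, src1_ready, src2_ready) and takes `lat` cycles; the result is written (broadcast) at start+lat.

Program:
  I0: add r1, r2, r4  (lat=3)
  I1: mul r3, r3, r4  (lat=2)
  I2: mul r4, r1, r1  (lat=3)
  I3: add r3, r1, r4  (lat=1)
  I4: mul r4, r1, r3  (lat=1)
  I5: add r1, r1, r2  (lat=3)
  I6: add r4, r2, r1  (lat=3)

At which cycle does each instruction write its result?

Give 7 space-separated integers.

I0 add r1: issue@1 deps=(None,None) exec_start@1 write@4
I1 mul r3: issue@2 deps=(None,None) exec_start@2 write@4
I2 mul r4: issue@3 deps=(0,0) exec_start@4 write@7
I3 add r3: issue@4 deps=(0,2) exec_start@7 write@8
I4 mul r4: issue@5 deps=(0,3) exec_start@8 write@9
I5 add r1: issue@6 deps=(0,None) exec_start@6 write@9
I6 add r4: issue@7 deps=(None,5) exec_start@9 write@12

Answer: 4 4 7 8 9 9 12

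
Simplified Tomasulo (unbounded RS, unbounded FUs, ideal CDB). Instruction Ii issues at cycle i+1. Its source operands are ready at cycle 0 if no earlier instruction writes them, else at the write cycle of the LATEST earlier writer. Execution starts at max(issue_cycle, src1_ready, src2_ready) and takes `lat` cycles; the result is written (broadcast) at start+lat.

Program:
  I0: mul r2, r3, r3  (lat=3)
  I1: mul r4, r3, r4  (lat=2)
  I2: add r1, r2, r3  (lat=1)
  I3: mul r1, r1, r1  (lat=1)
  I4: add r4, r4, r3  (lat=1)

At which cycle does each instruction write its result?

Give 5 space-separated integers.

I0 mul r2: issue@1 deps=(None,None) exec_start@1 write@4
I1 mul r4: issue@2 deps=(None,None) exec_start@2 write@4
I2 add r1: issue@3 deps=(0,None) exec_start@4 write@5
I3 mul r1: issue@4 deps=(2,2) exec_start@5 write@6
I4 add r4: issue@5 deps=(1,None) exec_start@5 write@6

Answer: 4 4 5 6 6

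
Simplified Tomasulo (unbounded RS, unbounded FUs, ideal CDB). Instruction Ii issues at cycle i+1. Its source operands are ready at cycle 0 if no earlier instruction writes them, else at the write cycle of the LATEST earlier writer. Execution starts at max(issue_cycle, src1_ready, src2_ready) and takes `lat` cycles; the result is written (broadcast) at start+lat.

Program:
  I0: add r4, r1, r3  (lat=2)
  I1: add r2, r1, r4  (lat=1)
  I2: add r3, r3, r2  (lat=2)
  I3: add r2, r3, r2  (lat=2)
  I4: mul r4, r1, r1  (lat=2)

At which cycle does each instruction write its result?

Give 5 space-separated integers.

Answer: 3 4 6 8 7

Derivation:
I0 add r4: issue@1 deps=(None,None) exec_start@1 write@3
I1 add r2: issue@2 deps=(None,0) exec_start@3 write@4
I2 add r3: issue@3 deps=(None,1) exec_start@4 write@6
I3 add r2: issue@4 deps=(2,1) exec_start@6 write@8
I4 mul r4: issue@5 deps=(None,None) exec_start@5 write@7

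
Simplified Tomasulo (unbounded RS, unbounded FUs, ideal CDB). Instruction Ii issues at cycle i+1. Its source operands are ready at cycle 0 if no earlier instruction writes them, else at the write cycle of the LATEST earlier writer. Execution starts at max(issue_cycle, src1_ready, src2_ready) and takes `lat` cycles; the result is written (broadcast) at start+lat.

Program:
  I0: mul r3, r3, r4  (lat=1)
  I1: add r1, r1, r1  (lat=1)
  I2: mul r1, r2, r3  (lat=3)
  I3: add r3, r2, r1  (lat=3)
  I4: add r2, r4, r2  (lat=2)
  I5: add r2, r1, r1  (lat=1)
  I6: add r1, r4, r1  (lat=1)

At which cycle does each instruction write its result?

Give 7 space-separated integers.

Answer: 2 3 6 9 7 7 8

Derivation:
I0 mul r3: issue@1 deps=(None,None) exec_start@1 write@2
I1 add r1: issue@2 deps=(None,None) exec_start@2 write@3
I2 mul r1: issue@3 deps=(None,0) exec_start@3 write@6
I3 add r3: issue@4 deps=(None,2) exec_start@6 write@9
I4 add r2: issue@5 deps=(None,None) exec_start@5 write@7
I5 add r2: issue@6 deps=(2,2) exec_start@6 write@7
I6 add r1: issue@7 deps=(None,2) exec_start@7 write@8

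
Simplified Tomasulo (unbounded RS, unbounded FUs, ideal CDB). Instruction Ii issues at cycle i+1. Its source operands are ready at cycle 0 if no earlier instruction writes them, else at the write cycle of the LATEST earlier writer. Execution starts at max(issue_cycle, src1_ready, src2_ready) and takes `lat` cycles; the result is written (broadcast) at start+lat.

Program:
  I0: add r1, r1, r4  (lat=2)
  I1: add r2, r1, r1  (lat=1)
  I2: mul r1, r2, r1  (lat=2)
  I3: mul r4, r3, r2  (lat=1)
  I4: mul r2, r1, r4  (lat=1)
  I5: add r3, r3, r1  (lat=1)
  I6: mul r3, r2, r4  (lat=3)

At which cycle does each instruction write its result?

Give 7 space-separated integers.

I0 add r1: issue@1 deps=(None,None) exec_start@1 write@3
I1 add r2: issue@2 deps=(0,0) exec_start@3 write@4
I2 mul r1: issue@3 deps=(1,0) exec_start@4 write@6
I3 mul r4: issue@4 deps=(None,1) exec_start@4 write@5
I4 mul r2: issue@5 deps=(2,3) exec_start@6 write@7
I5 add r3: issue@6 deps=(None,2) exec_start@6 write@7
I6 mul r3: issue@7 deps=(4,3) exec_start@7 write@10

Answer: 3 4 6 5 7 7 10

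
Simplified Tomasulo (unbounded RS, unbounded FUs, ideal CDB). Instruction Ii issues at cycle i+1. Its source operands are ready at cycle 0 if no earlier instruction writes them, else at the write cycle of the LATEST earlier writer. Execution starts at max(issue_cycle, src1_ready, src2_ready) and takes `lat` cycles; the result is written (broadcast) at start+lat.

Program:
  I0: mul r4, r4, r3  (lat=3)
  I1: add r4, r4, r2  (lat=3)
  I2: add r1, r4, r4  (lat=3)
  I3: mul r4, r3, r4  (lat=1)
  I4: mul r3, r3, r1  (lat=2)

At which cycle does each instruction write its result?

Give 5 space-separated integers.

I0 mul r4: issue@1 deps=(None,None) exec_start@1 write@4
I1 add r4: issue@2 deps=(0,None) exec_start@4 write@7
I2 add r1: issue@3 deps=(1,1) exec_start@7 write@10
I3 mul r4: issue@4 deps=(None,1) exec_start@7 write@8
I4 mul r3: issue@5 deps=(None,2) exec_start@10 write@12

Answer: 4 7 10 8 12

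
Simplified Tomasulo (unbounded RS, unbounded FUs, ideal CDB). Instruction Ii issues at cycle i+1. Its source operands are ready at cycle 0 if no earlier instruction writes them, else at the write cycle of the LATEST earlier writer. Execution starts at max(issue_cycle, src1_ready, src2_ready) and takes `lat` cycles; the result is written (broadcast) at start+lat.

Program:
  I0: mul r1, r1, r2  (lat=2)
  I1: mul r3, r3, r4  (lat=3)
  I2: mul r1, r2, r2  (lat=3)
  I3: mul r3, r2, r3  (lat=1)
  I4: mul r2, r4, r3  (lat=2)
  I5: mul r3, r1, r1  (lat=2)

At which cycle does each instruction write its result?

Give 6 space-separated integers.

I0 mul r1: issue@1 deps=(None,None) exec_start@1 write@3
I1 mul r3: issue@2 deps=(None,None) exec_start@2 write@5
I2 mul r1: issue@3 deps=(None,None) exec_start@3 write@6
I3 mul r3: issue@4 deps=(None,1) exec_start@5 write@6
I4 mul r2: issue@5 deps=(None,3) exec_start@6 write@8
I5 mul r3: issue@6 deps=(2,2) exec_start@6 write@8

Answer: 3 5 6 6 8 8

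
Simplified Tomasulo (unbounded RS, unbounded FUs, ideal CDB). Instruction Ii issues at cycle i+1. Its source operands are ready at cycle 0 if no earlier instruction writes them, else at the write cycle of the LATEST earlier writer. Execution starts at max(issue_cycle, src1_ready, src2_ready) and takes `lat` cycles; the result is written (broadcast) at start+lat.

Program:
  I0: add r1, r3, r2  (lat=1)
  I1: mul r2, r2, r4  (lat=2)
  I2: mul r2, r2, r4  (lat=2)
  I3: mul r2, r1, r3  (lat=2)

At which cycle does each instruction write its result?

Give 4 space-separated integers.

I0 add r1: issue@1 deps=(None,None) exec_start@1 write@2
I1 mul r2: issue@2 deps=(None,None) exec_start@2 write@4
I2 mul r2: issue@3 deps=(1,None) exec_start@4 write@6
I3 mul r2: issue@4 deps=(0,None) exec_start@4 write@6

Answer: 2 4 6 6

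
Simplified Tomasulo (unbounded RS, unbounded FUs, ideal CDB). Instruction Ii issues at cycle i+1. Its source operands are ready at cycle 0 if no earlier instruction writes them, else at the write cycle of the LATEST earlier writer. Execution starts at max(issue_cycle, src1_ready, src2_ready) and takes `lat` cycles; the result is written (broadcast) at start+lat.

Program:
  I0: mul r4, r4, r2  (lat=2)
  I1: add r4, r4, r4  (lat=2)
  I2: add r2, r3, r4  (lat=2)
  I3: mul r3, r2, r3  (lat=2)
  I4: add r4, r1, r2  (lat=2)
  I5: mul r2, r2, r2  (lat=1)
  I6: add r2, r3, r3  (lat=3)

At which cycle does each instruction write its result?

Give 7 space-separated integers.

Answer: 3 5 7 9 9 8 12

Derivation:
I0 mul r4: issue@1 deps=(None,None) exec_start@1 write@3
I1 add r4: issue@2 deps=(0,0) exec_start@3 write@5
I2 add r2: issue@3 deps=(None,1) exec_start@5 write@7
I3 mul r3: issue@4 deps=(2,None) exec_start@7 write@9
I4 add r4: issue@5 deps=(None,2) exec_start@7 write@9
I5 mul r2: issue@6 deps=(2,2) exec_start@7 write@8
I6 add r2: issue@7 deps=(3,3) exec_start@9 write@12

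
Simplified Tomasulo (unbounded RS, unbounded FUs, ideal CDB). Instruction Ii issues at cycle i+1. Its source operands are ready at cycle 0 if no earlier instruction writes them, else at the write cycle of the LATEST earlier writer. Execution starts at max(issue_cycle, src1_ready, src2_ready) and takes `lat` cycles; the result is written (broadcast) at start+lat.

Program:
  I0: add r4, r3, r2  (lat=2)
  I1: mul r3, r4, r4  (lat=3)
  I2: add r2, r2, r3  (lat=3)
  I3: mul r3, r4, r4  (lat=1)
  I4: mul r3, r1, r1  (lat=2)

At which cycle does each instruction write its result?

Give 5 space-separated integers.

Answer: 3 6 9 5 7

Derivation:
I0 add r4: issue@1 deps=(None,None) exec_start@1 write@3
I1 mul r3: issue@2 deps=(0,0) exec_start@3 write@6
I2 add r2: issue@3 deps=(None,1) exec_start@6 write@9
I3 mul r3: issue@4 deps=(0,0) exec_start@4 write@5
I4 mul r3: issue@5 deps=(None,None) exec_start@5 write@7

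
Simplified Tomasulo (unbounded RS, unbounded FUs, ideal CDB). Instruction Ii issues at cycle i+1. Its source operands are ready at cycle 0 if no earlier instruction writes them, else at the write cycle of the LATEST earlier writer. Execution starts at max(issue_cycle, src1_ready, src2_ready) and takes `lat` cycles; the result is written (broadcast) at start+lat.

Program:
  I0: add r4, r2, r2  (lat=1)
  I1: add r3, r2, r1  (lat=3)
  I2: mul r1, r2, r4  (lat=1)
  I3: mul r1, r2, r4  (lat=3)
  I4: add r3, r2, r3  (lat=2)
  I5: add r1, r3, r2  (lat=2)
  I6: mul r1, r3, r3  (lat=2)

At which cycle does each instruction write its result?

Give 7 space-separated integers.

Answer: 2 5 4 7 7 9 9

Derivation:
I0 add r4: issue@1 deps=(None,None) exec_start@1 write@2
I1 add r3: issue@2 deps=(None,None) exec_start@2 write@5
I2 mul r1: issue@3 deps=(None,0) exec_start@3 write@4
I3 mul r1: issue@4 deps=(None,0) exec_start@4 write@7
I4 add r3: issue@5 deps=(None,1) exec_start@5 write@7
I5 add r1: issue@6 deps=(4,None) exec_start@7 write@9
I6 mul r1: issue@7 deps=(4,4) exec_start@7 write@9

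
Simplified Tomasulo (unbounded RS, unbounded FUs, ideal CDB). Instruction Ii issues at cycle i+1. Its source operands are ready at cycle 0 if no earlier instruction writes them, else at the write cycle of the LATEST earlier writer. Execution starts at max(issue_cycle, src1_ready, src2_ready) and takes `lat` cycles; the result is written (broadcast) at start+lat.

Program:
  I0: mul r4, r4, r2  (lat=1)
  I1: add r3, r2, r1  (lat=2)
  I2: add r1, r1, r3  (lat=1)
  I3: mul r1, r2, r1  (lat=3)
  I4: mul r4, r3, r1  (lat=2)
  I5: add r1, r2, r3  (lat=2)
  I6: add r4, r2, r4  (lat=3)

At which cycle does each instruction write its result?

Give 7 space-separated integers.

I0 mul r4: issue@1 deps=(None,None) exec_start@1 write@2
I1 add r3: issue@2 deps=(None,None) exec_start@2 write@4
I2 add r1: issue@3 deps=(None,1) exec_start@4 write@5
I3 mul r1: issue@4 deps=(None,2) exec_start@5 write@8
I4 mul r4: issue@5 deps=(1,3) exec_start@8 write@10
I5 add r1: issue@6 deps=(None,1) exec_start@6 write@8
I6 add r4: issue@7 deps=(None,4) exec_start@10 write@13

Answer: 2 4 5 8 10 8 13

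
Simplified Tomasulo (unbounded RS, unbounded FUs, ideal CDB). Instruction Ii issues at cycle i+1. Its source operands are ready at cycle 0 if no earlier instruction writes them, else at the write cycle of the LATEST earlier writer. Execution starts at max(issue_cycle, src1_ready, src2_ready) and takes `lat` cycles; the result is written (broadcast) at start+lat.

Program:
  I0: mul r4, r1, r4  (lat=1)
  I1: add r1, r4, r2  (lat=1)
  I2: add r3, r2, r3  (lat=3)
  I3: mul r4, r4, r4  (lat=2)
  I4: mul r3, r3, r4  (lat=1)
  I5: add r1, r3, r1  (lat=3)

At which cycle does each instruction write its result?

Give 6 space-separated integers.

Answer: 2 3 6 6 7 10

Derivation:
I0 mul r4: issue@1 deps=(None,None) exec_start@1 write@2
I1 add r1: issue@2 deps=(0,None) exec_start@2 write@3
I2 add r3: issue@3 deps=(None,None) exec_start@3 write@6
I3 mul r4: issue@4 deps=(0,0) exec_start@4 write@6
I4 mul r3: issue@5 deps=(2,3) exec_start@6 write@7
I5 add r1: issue@6 deps=(4,1) exec_start@7 write@10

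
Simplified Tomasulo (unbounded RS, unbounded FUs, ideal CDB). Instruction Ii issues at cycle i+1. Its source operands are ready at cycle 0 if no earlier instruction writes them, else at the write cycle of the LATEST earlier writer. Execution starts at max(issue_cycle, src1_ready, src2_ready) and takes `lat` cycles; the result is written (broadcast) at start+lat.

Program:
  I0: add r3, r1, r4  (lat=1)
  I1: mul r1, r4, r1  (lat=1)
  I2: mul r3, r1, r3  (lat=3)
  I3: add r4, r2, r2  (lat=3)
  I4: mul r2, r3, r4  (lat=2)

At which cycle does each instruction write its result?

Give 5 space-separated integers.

Answer: 2 3 6 7 9

Derivation:
I0 add r3: issue@1 deps=(None,None) exec_start@1 write@2
I1 mul r1: issue@2 deps=(None,None) exec_start@2 write@3
I2 mul r3: issue@3 deps=(1,0) exec_start@3 write@6
I3 add r4: issue@4 deps=(None,None) exec_start@4 write@7
I4 mul r2: issue@5 deps=(2,3) exec_start@7 write@9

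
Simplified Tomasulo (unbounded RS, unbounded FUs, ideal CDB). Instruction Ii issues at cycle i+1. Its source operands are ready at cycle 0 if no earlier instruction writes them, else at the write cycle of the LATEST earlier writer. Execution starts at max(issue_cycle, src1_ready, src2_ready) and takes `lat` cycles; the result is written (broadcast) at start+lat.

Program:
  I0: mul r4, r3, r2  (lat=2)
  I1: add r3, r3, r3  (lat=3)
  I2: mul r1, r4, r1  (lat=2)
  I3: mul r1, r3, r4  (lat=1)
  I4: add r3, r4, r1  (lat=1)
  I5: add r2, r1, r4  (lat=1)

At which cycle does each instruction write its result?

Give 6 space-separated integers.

Answer: 3 5 5 6 7 7

Derivation:
I0 mul r4: issue@1 deps=(None,None) exec_start@1 write@3
I1 add r3: issue@2 deps=(None,None) exec_start@2 write@5
I2 mul r1: issue@3 deps=(0,None) exec_start@3 write@5
I3 mul r1: issue@4 deps=(1,0) exec_start@5 write@6
I4 add r3: issue@5 deps=(0,3) exec_start@6 write@7
I5 add r2: issue@6 deps=(3,0) exec_start@6 write@7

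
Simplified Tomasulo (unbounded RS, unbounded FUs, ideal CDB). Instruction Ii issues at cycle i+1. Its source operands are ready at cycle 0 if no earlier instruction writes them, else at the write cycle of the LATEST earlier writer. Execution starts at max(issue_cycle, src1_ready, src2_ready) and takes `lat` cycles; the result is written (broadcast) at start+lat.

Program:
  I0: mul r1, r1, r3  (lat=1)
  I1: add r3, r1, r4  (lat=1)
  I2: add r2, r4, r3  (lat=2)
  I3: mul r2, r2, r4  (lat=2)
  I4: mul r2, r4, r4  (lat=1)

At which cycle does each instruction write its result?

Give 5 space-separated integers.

I0 mul r1: issue@1 deps=(None,None) exec_start@1 write@2
I1 add r3: issue@2 deps=(0,None) exec_start@2 write@3
I2 add r2: issue@3 deps=(None,1) exec_start@3 write@5
I3 mul r2: issue@4 deps=(2,None) exec_start@5 write@7
I4 mul r2: issue@5 deps=(None,None) exec_start@5 write@6

Answer: 2 3 5 7 6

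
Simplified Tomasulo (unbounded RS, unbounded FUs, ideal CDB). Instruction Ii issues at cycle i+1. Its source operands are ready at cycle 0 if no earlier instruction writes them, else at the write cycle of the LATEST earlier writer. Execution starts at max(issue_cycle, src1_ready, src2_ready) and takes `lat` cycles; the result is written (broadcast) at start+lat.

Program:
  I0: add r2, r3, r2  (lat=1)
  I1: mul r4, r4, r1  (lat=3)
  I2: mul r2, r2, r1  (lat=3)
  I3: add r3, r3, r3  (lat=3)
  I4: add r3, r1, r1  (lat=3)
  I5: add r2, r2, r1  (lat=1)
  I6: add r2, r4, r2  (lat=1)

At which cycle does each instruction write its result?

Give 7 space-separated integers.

Answer: 2 5 6 7 8 7 8

Derivation:
I0 add r2: issue@1 deps=(None,None) exec_start@1 write@2
I1 mul r4: issue@2 deps=(None,None) exec_start@2 write@5
I2 mul r2: issue@3 deps=(0,None) exec_start@3 write@6
I3 add r3: issue@4 deps=(None,None) exec_start@4 write@7
I4 add r3: issue@5 deps=(None,None) exec_start@5 write@8
I5 add r2: issue@6 deps=(2,None) exec_start@6 write@7
I6 add r2: issue@7 deps=(1,5) exec_start@7 write@8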